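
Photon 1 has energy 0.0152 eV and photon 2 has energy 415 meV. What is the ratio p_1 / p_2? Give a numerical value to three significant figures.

0.0366

p_1 = 8.123e-30 kg·m/s (from energy = 0.0152 eV, via p = E/c).
p_2 = 2.218e-28 kg·m/s (from energy = 415 meV, via p = E/c).
Ratio = 8.123e-30 / 2.218e-28 = 0.0366.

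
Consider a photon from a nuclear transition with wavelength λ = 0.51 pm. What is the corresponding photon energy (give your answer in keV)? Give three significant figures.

Convert to SI: λ = 0.51 pm = 5.1 × 10^-13 m.
Apply E = hc/λ: E = 3.895 × 10^-13 J.
Converting to keV: E = 2431 keV ≈ 2430 keV.

2430 keV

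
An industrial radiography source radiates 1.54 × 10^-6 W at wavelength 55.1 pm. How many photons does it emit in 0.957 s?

Total energy: E_total = P·t = 1.54 × 10^-6 × 0.957 = 1.474 × 10^-6 J.
Per-photon energy: E = 3.605 × 10^-15 J.
N = E_total / E_photon = 4.09 × 10^8.

4.09 × 10^8 photons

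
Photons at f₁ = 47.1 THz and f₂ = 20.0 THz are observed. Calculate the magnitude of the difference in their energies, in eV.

0.112 eV

Using E = hf: E₁ = 3.121·10^-20 J, E₂ = 1.325·10^-20 J.
|ΔE| = |3.121·10^-20 − 1.325·10^-20| = 1.80·10^-20 J = 0.112 eV.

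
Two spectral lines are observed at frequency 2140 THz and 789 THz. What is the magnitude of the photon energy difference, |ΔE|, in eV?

5.59 eV

Using E = hf: E₁ = 1.418e-18 J, E₂ = 5.228e-19 J.
|ΔE| = |1.418e-18 − 5.228e-19| = 8.95e-19 J = 5.59 eV.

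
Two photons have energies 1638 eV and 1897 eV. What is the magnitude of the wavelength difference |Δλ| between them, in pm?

Using λ = hc/E: λ₁ = 7.5692 × 10^-10 m, λ₂ = 6.5358 × 10^-10 m.
|Δλ| = |7.5692 × 10^-10 − 6.5358 × 10^-10| = 1.03 × 10^-10 m = 103 pm.

103 pm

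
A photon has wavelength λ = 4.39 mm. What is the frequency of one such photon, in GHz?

First convert: λ = 4.39 mm = 0.00439 m.
The photon relation is f = c/λ, giving f = 6.829e10 Hz.
Converting to GHz: f = 68.29 GHz ≈ 68.3 GHz.

68.3 GHz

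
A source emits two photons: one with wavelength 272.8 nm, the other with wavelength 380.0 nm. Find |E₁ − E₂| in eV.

1.28 eV

Using E = hc/λ: E₁ = 7.2817e-19 J, E₂ = 5.2275e-19 J.
|ΔE| = |7.2817e-19 − 5.2275e-19| = 2.05e-19 J = 1.28 eV.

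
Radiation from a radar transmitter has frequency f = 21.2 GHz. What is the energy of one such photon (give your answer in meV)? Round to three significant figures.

0.0877 meV

In SI units: f = 21.2 GHz = 2.12 × 10^10 Hz.
Since E = hf for a photon, E = 1.405 × 10^-23 J.
Converting to meV: E = 0.08768 meV ≈ 0.0877 meV.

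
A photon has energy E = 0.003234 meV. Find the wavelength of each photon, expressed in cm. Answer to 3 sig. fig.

38.3 cm

Use h = 6.62607015 × 10^-34 J·s, c = 2.99792458 × 10^8 m/s, 1 eV = 1.602176634 × 10^-19 J.
Convert to SI: E = 0.003234 meV = 5.1814 × 10^-25 J.
Apply λ = hc/E: λ = 0.3834 m.
Converting to cm: λ = 38.34 cm ≈ 38.3 cm.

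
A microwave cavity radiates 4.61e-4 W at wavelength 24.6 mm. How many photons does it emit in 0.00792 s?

Total energy: E_total = P·t = 4.61e-4 × 0.00792 = 3.651e-6 J.
Per-photon energy: E = 8.075e-24 J.
N = E_total / E_photon = 4.52e17.

4.52e17 photons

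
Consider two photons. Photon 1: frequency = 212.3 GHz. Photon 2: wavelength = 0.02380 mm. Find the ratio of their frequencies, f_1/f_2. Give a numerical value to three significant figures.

f_1 = 2.123 × 10^11 Hz (from frequency = 212.3 GHz, via f given directly).
f_2 = 1.260 × 10^13 Hz (from wavelength = 0.02380 mm, via f = c/λ).
Ratio = 2.123 × 10^11 / 1.260 × 10^13 = 0.0169.

0.0169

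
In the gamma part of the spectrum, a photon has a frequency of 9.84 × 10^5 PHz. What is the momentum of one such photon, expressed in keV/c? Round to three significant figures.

(h = 6.62607015 × 10^-34 J·s, c = 2.99792458 × 10^8 m/s, 1 eV = 1.602176634 × 10^-19 J.)
Convert to SI: f = 9.84 × 10^5 PHz = 9.84 × 10^20 Hz.
Since p = hf/c for a photon, p = 2.175 × 10^-21 kg·m/s.
Converting to keV/c: p = 4069 keV/c ≈ 4070 keV/c.

4070 keV/c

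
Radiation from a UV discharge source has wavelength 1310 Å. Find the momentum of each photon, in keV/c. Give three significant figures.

First convert: λ = 1310 Å = 1.31 × 10^-7 m.
Since p = h/λ for a photon, p = 5.058 × 10^-27 kg·m/s.
Converting to keV/c: p = 0.009464 keV/c ≈ 9.46 × 10^-3 keV/c.

9.46 × 10^-3 keV/c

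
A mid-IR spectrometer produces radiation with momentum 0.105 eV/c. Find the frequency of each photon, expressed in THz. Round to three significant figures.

25.4 THz

Use h = 6.62607015 × 10^-34 J·s, c = 2.99792458 × 10^8 m/s, 1 eV = 1.602176634 × 10^-19 J.
Convert to SI: p = 0.105 eV/c = 5.6115 × 10^-29 kg·m/s.
Apply f = pc/h: f = 2.539 × 10^13 Hz.
Converting to THz: f = 25.39 THz ≈ 25.4 THz.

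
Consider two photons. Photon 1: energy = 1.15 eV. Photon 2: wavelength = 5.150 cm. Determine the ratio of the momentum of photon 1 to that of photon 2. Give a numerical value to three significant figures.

p_1 = 6.146·10^-28 kg·m/s (from energy = 1.15 eV, via p = E/c).
p_2 = 1.287·10^-32 kg·m/s (from wavelength = 5.150 cm, via p = h/λ).
Ratio = 6.146·10^-28 / 1.287·10^-32 = 4.78·10^4.

4.78·10^4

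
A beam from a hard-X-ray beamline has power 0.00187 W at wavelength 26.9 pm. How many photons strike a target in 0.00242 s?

Total energy: E_total = P·t = 0.00187 × 0.00242 = 4.525e-6 J.
Per-photon energy: E = 7.385e-15 J.
N = E_total / E_photon = 6.13e8.

6.13e8 photons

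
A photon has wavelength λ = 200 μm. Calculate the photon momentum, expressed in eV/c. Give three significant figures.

6.20 × 10^-3 eV/c

(h = 6.62607015 × 10^-34 J·s, c = 2.99792458 × 10^8 m/s, 1 eV = 1.602176634 × 10^-19 J.)
First convert: λ = 200 μm = 2.0 × 10^-4 m.
Since p = h/λ for a photon, p = 3.313 × 10^-30 kg·m/s.
Converting to eV/c: p = 0.006199 eV/c ≈ 6.20 × 10^-3 eV/c.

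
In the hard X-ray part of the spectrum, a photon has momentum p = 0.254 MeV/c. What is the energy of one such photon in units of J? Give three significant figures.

4.07 × 10^-14 J

Use c = 2.99792458 × 10^8 m/s, 1 eV = 1.602176634 × 10^-19 J.
Convert to SI: p = 0.254 MeV/c = 1.3574 × 10^-22 kg·m/s.
Apply E = pc: E = 4.070 × 10^-14 J.
So E ≈ 4.07 × 10^-14 J.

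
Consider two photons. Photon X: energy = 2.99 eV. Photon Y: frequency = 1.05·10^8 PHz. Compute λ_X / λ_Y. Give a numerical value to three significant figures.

1.45·10^8

λ_X = 4.147·10^-7 m (from energy = 2.99 eV, via λ = hc/E).
λ_Y = 2.855·10^-15 m (from frequency = 1.05·10^8 PHz, via λ = c/f).
Ratio = 4.147·10^-7 / 2.855·10^-15 = 1.45·10^8.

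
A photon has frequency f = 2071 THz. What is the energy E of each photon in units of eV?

(h = 6.62607015 × 10^-34 J·s, 1 eV = 1.602176634 × 10^-19 J.)
Convert to SI: f = 2071 THz = 2.071 × 10^15 Hz.
For a photon E = hf, so E = 1.372 × 10^-18 J.
Converting to eV: E = 8.565 eV ≈ 8.56 eV.

8.56 eV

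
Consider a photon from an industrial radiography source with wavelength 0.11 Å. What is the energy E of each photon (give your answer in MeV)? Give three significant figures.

Convert to SI: λ = 0.11 Å = 1.1e-11 m.
Apply E = hc/λ: E = 1.806e-14 J.
Converting to MeV: E = 0.1127 MeV ≈ 0.113 MeV.

0.113 MeV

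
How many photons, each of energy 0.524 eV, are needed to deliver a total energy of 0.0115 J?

Per-photon energy: E = 8.395 × 10^-20 J (from energy = 0.524 eV).
N = E_total / E_photon = 0.0115 J / 8.395 × 10^-20 J = 1.37 × 10^17.

1.37 × 10^17 photons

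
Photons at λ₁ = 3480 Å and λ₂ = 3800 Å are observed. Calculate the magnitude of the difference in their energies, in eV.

Using E = hc/λ: E₁ = 5.708e-19 J, E₂ = 5.227e-19 J.
|ΔE| = |5.708e-19 − 5.227e-19| = 4.81e-20 J = 0.300 eV.

0.300 eV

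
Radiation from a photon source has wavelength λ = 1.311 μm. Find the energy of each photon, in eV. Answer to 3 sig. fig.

Take h = 6.62607015e-34 J·s, c = 2.99792458e8 m/s, 1 eV = 1.602176634e-19 J.
In SI units: λ = 1.311 μm = 1.311e-6 m.
For a photon E = hc/λ, so E = 1.515e-19 J.
Converting to eV: E = 0.9457 eV ≈ 0.946 eV.

0.946 eV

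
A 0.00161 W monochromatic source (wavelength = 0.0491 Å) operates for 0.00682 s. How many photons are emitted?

Total energy: E_total = P·t = 0.00161 × 0.00682 = 1.098e-5 J.
Per-photon energy: E = 4.046e-14 J.
N = E_total / E_photon = 2.71e8.

2.71e8 photons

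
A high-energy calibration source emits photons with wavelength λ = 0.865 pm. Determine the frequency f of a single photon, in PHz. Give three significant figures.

(c = 2.99792458e8 m/s.)
In SI units: λ = 0.865 pm = 8.65e-13 m.
Since f = c/λ for a photon, f = 3.466e20 Hz.
Converting to PHz: f = 346600 PHz ≈ 3.47e5 PHz.

3.47e5 PHz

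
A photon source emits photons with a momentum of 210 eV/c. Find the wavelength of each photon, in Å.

59.0 Å

Use h = 6.62607015 × 10^-34 J·s, c = 2.99792458 × 10^8 m/s, 1 eV = 1.602176634 × 10^-19 J.
In SI units: p = 210 eV/c = 1.1223 × 10^-25 kg·m/s.
For a photon λ = h/p, so λ = 5.904 × 10^-9 m.
Converting to Å: λ = 59.04 Å ≈ 59.0 Å.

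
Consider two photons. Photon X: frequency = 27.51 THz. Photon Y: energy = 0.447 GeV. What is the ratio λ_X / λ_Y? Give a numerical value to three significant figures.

3.93·10^9

λ_X = 1.090·10^-5 m (from frequency = 27.51 THz, via λ = c/f).
λ_Y = 2.774·10^-15 m (from energy = 0.447 GeV, via λ = hc/E).
Ratio = 1.090·10^-5 / 2.774·10^-15 = 3.93·10^9.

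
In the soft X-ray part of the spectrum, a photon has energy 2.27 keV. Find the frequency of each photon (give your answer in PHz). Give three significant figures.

549 PHz

Convert to SI: E = 2.27 keV = 3.6369e-16 J.
For a photon f = E/h, so f = 5.489e17 Hz.
Converting to PHz: f = 548.9 PHz ≈ 549 PHz.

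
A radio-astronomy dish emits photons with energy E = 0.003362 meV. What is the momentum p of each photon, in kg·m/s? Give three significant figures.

1.80·10^-33 kg·m/s

First convert: E = 0.003362 meV = 5.3865·10^-25 J.
For a photon p = E/c, so p = 1.797·10^-33 kg·m/s.
So p ≈ 1.80·10^-33 kg·m/s.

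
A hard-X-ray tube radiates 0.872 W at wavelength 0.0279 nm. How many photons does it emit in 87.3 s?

Total energy: E_total = P·t = 0.872 × 87.3 = 76.13 J.
Per-photon energy: E = 7.120 × 10^-15 J.
N = E_total / E_photon = 1.07 × 10^16.

1.07 × 10^16 photons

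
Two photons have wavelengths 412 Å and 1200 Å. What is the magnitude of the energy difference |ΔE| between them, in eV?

19.8 eV

Using E = hc/λ: E₁ = 4.821 × 10^-18 J, E₂ = 1.655 × 10^-18 J.
|ΔE| = |4.821 × 10^-18 − 1.655 × 10^-18| = 3.17 × 10^-18 J = 19.8 eV.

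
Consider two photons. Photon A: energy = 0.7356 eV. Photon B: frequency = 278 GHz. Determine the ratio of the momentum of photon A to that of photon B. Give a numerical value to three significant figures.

p_A = 3.931e-28 kg·m/s (from energy = 0.7356 eV, via p = E/c).
p_B = 6.144e-31 kg·m/s (from frequency = 278 GHz, via p = hf/c).
Ratio = 3.931e-28 / 6.144e-31 = 640.

640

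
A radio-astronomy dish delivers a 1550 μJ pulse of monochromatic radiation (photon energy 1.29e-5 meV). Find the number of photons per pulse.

7.50e23 photons

Per-photon energy: E = 2.067e-27 J (from energy = 1.29e-5 meV).
N = E_total / E_photon = 0.00155 J / 2.067e-27 J = 7.50e23.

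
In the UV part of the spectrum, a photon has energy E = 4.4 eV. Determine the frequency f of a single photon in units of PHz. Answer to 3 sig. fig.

1.06 PHz

Convert to SI: E = 4.4 eV = 7.0496e-19 J.
Since f = E/h for a photon, f = 1.064e15 Hz.
Converting to PHz: f = 1.064 PHz ≈ 1.06 PHz.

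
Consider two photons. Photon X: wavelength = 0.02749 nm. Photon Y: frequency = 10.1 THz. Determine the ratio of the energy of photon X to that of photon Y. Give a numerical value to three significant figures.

1.08e6

E_X = 7.226e-15 J (from wavelength = 0.02749 nm, via E = hc/λ).
E_Y = 6.692e-21 J (from frequency = 10.1 THz, via E = hf).
Ratio = 7.226e-15 / 6.692e-21 = 1.08e6.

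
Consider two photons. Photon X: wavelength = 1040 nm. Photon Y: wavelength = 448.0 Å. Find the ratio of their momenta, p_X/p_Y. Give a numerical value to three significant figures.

p_X = 6.371 × 10^-28 kg·m/s (from wavelength = 1040 nm, via p = h/λ).
p_Y = 1.479 × 10^-26 kg·m/s (from wavelength = 448.0 Å, via p = h/λ).
Ratio = 6.371 × 10^-28 / 1.479 × 10^-26 = 0.0431.

0.0431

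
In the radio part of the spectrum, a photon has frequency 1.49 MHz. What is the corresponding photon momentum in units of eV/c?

6.16 × 10^-9 eV/c

(h = 6.62607015 × 10^-34 J·s, c = 2.99792458 × 10^8 m/s, 1 eV = 1.602176634 × 10^-19 J.)
In SI units: f = 1.49 MHz = 1.49 × 10^6 Hz.
The photon relation is p = hf/c, giving p = 3.293 × 10^-36 kg·m/s.
Converting to eV/c: p = 6.162 × 10^-9 eV/c ≈ 6.16 × 10^-9 eV/c.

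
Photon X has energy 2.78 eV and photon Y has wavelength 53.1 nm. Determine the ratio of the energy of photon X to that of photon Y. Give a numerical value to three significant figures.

E_X = 4.454 × 10^-19 J (from energy = 2.78 eV, via E given directly).
E_Y = 3.741 × 10^-18 J (from wavelength = 53.1 nm, via E = hc/λ).
Ratio = 4.454 × 10^-19 / 3.741 × 10^-18 = 0.119.

0.119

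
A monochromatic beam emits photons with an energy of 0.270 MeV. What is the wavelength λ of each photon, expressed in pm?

4.59 pm

First convert: E = 0.270 MeV = 4.3259e-14 J.
The photon relation is λ = hc/E, giving λ = 4.592e-12 m.
Converting to pm: λ = 4.592 pm ≈ 4.59 pm.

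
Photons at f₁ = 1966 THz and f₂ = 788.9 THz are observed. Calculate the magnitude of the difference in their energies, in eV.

4.87 eV

Using E = hf: E₁ = 1.3027e-18 J, E₂ = 5.2273e-19 J.
|ΔE| = |1.3027e-18 − 5.2273e-19| = 7.80e-19 J = 4.87 eV.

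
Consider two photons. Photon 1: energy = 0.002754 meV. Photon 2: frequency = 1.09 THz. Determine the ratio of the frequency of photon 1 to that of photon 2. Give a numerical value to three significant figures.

6.11e-4

f_1 = 6.659e8 Hz (from energy = 0.002754 meV, via f = E/h).
f_2 = 1.090e12 Hz (from frequency = 1.09 THz, via f given directly).
Ratio = 6.659e8 / 1.090e12 = 6.11e-4.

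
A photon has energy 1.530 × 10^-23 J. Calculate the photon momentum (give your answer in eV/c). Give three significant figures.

9.55 × 10^-5 eV/c

Take c = 2.99792458 × 10^8 m/s, 1 eV = 1.602176634 × 10^-19 J.
For a photon p = E/c, so p = 5.104 × 10^-32 kg·m/s.
Converting to eV/c: p = 9.550 × 10^-5 eV/c ≈ 9.55 × 10^-5 eV/c.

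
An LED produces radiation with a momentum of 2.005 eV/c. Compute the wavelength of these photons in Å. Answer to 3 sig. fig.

6180 Å

In SI units: p = 2.005 eV/c = 1.0715e-27 kg·m/s.
For a photon λ = h/p, so λ = 6.184e-7 m.
Converting to Å: λ = 6184 Å ≈ 6180 Å.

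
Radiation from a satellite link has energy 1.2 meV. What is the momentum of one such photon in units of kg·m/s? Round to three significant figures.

Use c = 2.99792458e8 m/s, 1 eV = 1.602176634e-19 J.
First convert: E = 1.2 meV = 1.9226e-22 J.
Apply p = E/c: p = 6.413e-31 kg·m/s.
So p ≈ 6.41e-31 kg·m/s.

6.41e-31 kg·m/s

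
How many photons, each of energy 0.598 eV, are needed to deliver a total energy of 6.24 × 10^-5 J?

6.51 × 10^14 photons

Per-photon energy: E = 9.581 × 10^-20 J (from energy = 0.598 eV).
N = E_total / E_photon = 6.24 × 10^-5 J / 9.581 × 10^-20 J = 6.51 × 10^14.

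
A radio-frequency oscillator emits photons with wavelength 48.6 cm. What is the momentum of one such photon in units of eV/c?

2.55 × 10^-6 eV/c

Use h = 6.62607015 × 10^-34 J·s, c = 2.99792458 × 10^8 m/s, 1 eV = 1.602176634 × 10^-19 J.
First convert: λ = 48.6 cm = 0.486 m.
For a photon p = h/λ, so p = 1.363 × 10^-33 kg·m/s.
Converting to eV/c: p = 2.551 × 10^-6 eV/c ≈ 2.55 × 10^-6 eV/c.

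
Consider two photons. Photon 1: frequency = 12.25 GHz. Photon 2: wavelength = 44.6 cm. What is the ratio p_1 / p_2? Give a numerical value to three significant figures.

p_1 = 2.708·10^-32 kg·m/s (from frequency = 12.25 GHz, via p = hf/c).
p_2 = 1.486·10^-33 kg·m/s (from wavelength = 44.6 cm, via p = h/λ).
Ratio = 2.708·10^-32 / 1.486·10^-33 = 18.2.

18.2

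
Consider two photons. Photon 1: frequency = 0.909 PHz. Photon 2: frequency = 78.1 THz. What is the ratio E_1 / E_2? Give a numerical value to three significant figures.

11.6

E_1 = 6.023e-19 J (from frequency = 0.909 PHz, via E = hf).
E_2 = 5.175e-20 J (from frequency = 78.1 THz, via E = hf).
Ratio = 6.023e-19 / 5.175e-20 = 11.6.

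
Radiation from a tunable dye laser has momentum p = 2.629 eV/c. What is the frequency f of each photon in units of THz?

In SI units: p = 2.629 eV/c = 1.4050e-27 kg·m/s.
The photon relation is f = pc/h, giving f = 6.357e14 Hz.
Converting to THz: f = 635.7 THz ≈ 636 THz.

636 THz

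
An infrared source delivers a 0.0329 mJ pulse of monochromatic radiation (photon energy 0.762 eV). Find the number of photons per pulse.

Per-photon energy: E = 1.221e-19 J (from energy = 0.762 eV).
N = E_total / E_photon = 3.29e-5 J / 1.221e-19 J = 2.69e14.

2.69e14 photons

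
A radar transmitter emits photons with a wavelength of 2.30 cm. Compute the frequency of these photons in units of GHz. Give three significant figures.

13.0 GHz

In SI units: λ = 2.30 cm = 0.0230 m.
The photon relation is f = c/λ, giving f = 1.303 × 10^10 Hz.
Converting to GHz: f = 13.03 GHz ≈ 13.0 GHz.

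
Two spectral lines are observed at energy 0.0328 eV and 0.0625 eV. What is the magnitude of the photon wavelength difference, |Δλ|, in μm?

18.0 μm

Using λ = hc/E: λ₁ = 3.780 × 10^-5 m, λ₂ = 1.984 × 10^-5 m.
|Δλ| = |3.780 × 10^-5 − 1.984 × 10^-5| = 1.80 × 10^-5 m = 18.0 μm.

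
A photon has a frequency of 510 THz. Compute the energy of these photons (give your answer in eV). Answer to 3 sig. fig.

2.11 eV

(h = 6.62607015e-34 J·s, 1 eV = 1.602176634e-19 J.)
Convert to SI: f = 510 THz = 5.1e14 Hz.
For a photon E = hf, so E = 3.379e-19 J.
Converting to eV: E = 2.109 eV ≈ 2.11 eV.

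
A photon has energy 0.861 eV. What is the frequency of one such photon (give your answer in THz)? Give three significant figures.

First convert: E = 0.861 eV = 1.3795e-19 J.
Apply f = E/h: f = 2.082e14 Hz.
Converting to THz: f = 208.2 THz ≈ 208 THz.

208 THz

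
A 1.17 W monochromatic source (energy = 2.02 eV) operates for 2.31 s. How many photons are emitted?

Total energy: E_total = P·t = 1.17 × 2.31 = 2.703 J.
Per-photon energy: E = 3.236e-19 J.
N = E_total / E_photon = 8.35e18.

8.35e18 photons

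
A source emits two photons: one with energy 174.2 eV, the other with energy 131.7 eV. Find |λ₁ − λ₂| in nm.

Using λ = hc/E: λ₁ = 7.1173e-9 m, λ₂ = 9.4141e-9 m.
|Δλ| = |7.1173e-9 − 9.4141e-9| = 2.30e-9 m = 2.30 nm.

2.30 nm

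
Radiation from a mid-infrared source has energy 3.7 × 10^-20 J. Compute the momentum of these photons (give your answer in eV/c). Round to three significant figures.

The photon relation is p = E/c, giving p = 1.234 × 10^-28 kg·m/s.
Converting to eV/c: p = 0.2309 eV/c ≈ 0.231 eV/c.

0.231 eV/c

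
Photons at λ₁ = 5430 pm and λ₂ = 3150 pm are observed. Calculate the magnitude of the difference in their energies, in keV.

0.165 keV

Using E = hc/λ: E₁ = 3.658e-17 J, E₂ = 6.306e-17 J.
|ΔE| = |3.658e-17 − 6.306e-17| = 2.65e-17 J = 0.165 keV.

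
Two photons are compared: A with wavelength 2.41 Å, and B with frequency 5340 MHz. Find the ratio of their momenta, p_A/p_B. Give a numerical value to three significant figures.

p_A = 2.749e-24 kg·m/s (from wavelength = 2.41 Å, via p = h/λ).
p_B = 1.180e-32 kg·m/s (from frequency = 5340 MHz, via p = hf/c).
Ratio = 2.749e-24 / 1.180e-32 = 2.33e8.

2.33e8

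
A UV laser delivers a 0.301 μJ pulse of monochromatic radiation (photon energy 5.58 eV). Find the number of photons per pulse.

Per-photon energy: E = 8.940e-19 J (from energy = 5.58 eV).
N = E_total / E_photon = 3.01e-7 J / 8.940e-19 J = 3.37e11.

3.37e11 photons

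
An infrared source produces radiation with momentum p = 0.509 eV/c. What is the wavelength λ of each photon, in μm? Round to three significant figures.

Use h = 6.62607015 × 10^-34 J·s, c = 2.99792458 × 10^8 m/s, 1 eV = 1.602176634 × 10^-19 J.
First convert: p = 0.509 eV/c = 2.7202 × 10^-28 kg·m/s.
For a photon λ = h/p, so λ = 2.436 × 10^-6 m.
Converting to μm: λ = 2.436 μm ≈ 2.44 μm.

2.44 μm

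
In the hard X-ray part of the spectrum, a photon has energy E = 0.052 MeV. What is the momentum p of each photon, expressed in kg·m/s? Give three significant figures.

2.78 × 10^-23 kg·m/s

Convert to SI: E = 0.052 MeV = 8.3313 × 10^-15 J.
The photon relation is p = E/c, giving p = 2.779 × 10^-23 kg·m/s.
So p ≈ 2.78 × 10^-23 kg·m/s.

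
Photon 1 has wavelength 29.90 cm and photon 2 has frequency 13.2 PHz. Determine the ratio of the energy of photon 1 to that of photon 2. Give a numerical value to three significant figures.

E_1 = 6.644e-25 J (from wavelength = 29.90 cm, via E = hc/λ).
E_2 = 8.746e-18 J (from frequency = 13.2 PHz, via E = hf).
Ratio = 6.644e-25 / 8.746e-18 = 7.60e-8.

7.60e-8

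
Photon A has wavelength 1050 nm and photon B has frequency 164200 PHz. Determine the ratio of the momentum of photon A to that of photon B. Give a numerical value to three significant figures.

1.74e-6

p_A = 6.311e-28 kg·m/s (from wavelength = 1050 nm, via p = h/λ).
p_B = 3.629e-22 kg·m/s (from frequency = 164200 PHz, via p = hf/c).
Ratio = 6.311e-28 / 3.629e-22 = 1.74e-6.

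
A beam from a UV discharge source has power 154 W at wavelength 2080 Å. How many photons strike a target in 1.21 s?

1.95 × 10^20 photons

Total energy: E_total = P·t = 154 × 1.21 = 186.3 J.
Per-photon energy: E = 9.550 × 10^-19 J.
N = E_total / E_photon = 1.95 × 10^20.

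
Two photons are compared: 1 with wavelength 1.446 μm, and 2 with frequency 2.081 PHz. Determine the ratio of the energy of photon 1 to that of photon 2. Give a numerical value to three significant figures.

0.0996

E_1 = 1.374e-19 J (from wavelength = 1.446 μm, via E = hc/λ).
E_2 = 1.379e-18 J (from frequency = 2.081 PHz, via E = hf).
Ratio = 1.374e-19 / 1.379e-18 = 0.0996.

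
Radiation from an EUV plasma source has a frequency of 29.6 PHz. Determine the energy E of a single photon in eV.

122 eV

In SI units: f = 29.6 PHz = 2.96e16 Hz.
Since E = hf for a photon, E = 1.961e-17 J.
Converting to eV: E = 122.4 eV ≈ 122 eV.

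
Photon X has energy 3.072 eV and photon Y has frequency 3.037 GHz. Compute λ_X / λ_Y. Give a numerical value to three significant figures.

λ_X = 4.036e-7 m (from energy = 3.072 eV, via λ = hc/E).
λ_Y = 0.09871 m (from frequency = 3.037 GHz, via λ = c/f).
Ratio = 4.036e-7 / 0.09871 = 4.09e-6.

4.09e-6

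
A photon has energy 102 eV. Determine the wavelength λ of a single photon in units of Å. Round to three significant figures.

First convert: E = 102 eV = 1.6342·10^-17 J.
Since λ = hc/E for a photon, λ = 1.216·10^-8 m.
Converting to Å: λ = 121.6 Å ≈ 122 Å.

122 Å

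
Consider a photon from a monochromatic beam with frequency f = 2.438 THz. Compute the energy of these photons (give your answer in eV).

0.0101 eV

First convert: f = 2.438 THz = 2.438e12 Hz.
For a photon E = hf, so E = 1.615e-21 J.
Converting to eV: E = 0.01008 eV ≈ 0.0101 eV.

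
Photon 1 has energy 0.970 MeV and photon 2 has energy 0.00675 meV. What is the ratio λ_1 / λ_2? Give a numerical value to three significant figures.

λ_1 = 1.278·10^-12 m (from energy = 0.970 MeV, via λ = hc/E).
λ_2 = 0.1837 m (from energy = 0.00675 meV, via λ = hc/E).
Ratio = 1.278·10^-12 / 0.1837 = 6.96·10^-12.

6.96·10^-12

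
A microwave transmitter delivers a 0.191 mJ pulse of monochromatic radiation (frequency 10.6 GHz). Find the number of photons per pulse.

2.72 × 10^19 photons

Per-photon energy: E = 7.024 × 10^-24 J (from frequency = 10.6 GHz).
N = E_total / E_photon = 1.91 × 10^-4 J / 7.024 × 10^-24 J = 2.72 × 10^19.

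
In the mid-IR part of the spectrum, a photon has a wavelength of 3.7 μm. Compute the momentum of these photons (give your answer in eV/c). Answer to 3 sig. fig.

0.335 eV/c

Use h = 6.62607015·10^-34 J·s, c = 2.99792458·10^8 m/s, 1 eV = 1.602176634·10^-19 J.
First convert: λ = 3.7 μm = 3.7·10^-6 m.
Apply p = h/λ: p = 1.791·10^-28 kg·m/s.
Converting to eV/c: p = 0.3351 eV/c ≈ 0.335 eV/c.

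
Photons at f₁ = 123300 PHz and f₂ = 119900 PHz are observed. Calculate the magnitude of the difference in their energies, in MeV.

Using E = hf: E₁ = 8.1699 × 10^-14 J, E₂ = 7.9447 × 10^-14 J.
|ΔE| = |8.1699 × 10^-14 − 7.9447 × 10^-14| = 2.25 × 10^-15 J = 0.0141 MeV.

0.0141 MeV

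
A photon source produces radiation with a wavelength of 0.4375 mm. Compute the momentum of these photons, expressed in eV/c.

2.83e-3 eV/c

Take h = 6.62607015e-34 J·s, c = 2.99792458e8 m/s, 1 eV = 1.602176634e-19 J.
Convert to SI: λ = 0.4375 mm = 4.375e-4 m.
For a photon p = h/λ, so p = 1.515e-30 kg·m/s.
Converting to eV/c: p = 0.002834 eV/c ≈ 2.83e-3 eV/c.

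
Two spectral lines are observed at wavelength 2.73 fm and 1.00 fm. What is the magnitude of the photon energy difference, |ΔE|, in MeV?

786 MeV

Using E = hc/λ: E₁ = 7.276 × 10^-11 J, E₂ = 1.986 × 10^-10 J.
|ΔE| = |7.276 × 10^-11 − 1.986 × 10^-10| = 1.26 × 10^-10 J = 786 MeV.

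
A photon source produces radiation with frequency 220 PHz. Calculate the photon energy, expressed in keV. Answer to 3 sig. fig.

First convert: f = 220 PHz = 2.20e17 Hz.
The photon relation is E = hf, giving E = 1.458e-16 J.
Converting to keV: E = 0.9098 keV ≈ 0.910 keV.

0.910 keV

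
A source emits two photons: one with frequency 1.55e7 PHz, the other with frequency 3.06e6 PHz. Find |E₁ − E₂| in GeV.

0.0514 GeV

Using E = hf: E₁ = 1.027e-11 J, E₂ = 2.028e-12 J.
|ΔE| = |1.027e-11 − 2.028e-12| = 8.24e-12 J = 0.0514 GeV.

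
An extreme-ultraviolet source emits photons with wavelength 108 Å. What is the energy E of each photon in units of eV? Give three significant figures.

First convert: λ = 108 Å = 1.08 × 10^-8 m.
For a photon E = hc/λ, so E = 1.839 × 10^-17 J.
Converting to eV: E = 114.8 eV ≈ 115 eV.

115 eV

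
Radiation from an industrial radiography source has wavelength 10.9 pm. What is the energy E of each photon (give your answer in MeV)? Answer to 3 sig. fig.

Use h = 6.62607015e-34 J·s, c = 2.99792458e8 m/s, 1 eV = 1.602176634e-19 J.
Convert to SI: λ = 10.9 pm = 1.09e-11 m.
Apply E = hc/λ: E = 1.822e-14 J.
Converting to MeV: E = 0.1137 MeV ≈ 0.114 MeV.

0.114 MeV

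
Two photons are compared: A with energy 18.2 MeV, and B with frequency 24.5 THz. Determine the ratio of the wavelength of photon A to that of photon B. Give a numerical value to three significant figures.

5.57 × 10^-9

λ_A = 6.812 × 10^-14 m (from energy = 18.2 MeV, via λ = hc/E).
λ_B = 1.224 × 10^-5 m (from frequency = 24.5 THz, via λ = c/f).
Ratio = 6.812 × 10^-14 / 1.224 × 10^-5 = 5.57 × 10^-9.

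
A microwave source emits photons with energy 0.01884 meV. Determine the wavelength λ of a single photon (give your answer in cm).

6.58 cm

Use h = 6.62607015e-34 J·s, c = 2.99792458e8 m/s, 1 eV = 1.602176634e-19 J.
In SI units: E = 0.01884 meV = 3.0185e-24 J.
The photon relation is λ = hc/E, giving λ = 0.06581 m.
Converting to cm: λ = 6.581 cm ≈ 6.58 cm.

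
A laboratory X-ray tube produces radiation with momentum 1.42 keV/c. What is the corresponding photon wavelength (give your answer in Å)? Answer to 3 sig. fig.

8.73 Å

Take h = 6.62607015e-34 J·s, c = 2.99792458e8 m/s, 1 eV = 1.602176634e-19 J.
Convert to SI: p = 1.42 keV/c = 7.5889e-25 kg·m/s.
Since λ = h/p for a photon, λ = 8.731e-10 m.
Converting to Å: λ = 8.731 Å ≈ 8.73 Å.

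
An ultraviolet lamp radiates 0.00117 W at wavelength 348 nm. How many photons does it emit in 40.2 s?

Total energy: E_total = P·t = 0.00117 × 40.2 = 0.04703 J.
Per-photon energy: E = 5.708e-19 J.
N = E_total / E_photon = 8.24e16.

8.24e16 photons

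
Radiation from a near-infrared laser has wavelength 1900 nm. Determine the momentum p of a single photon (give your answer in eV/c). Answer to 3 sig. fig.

0.653 eV/c

Take h = 6.62607015 × 10^-34 J·s, c = 2.99792458 × 10^8 m/s, 1 eV = 1.602176634 × 10^-19 J.
In SI units: λ = 1900 nm = 1.90 × 10^-6 m.
The photon relation is p = h/λ, giving p = 3.487 × 10^-28 kg·m/s.
Converting to eV/c: p = 0.6525 eV/c ≈ 0.653 eV/c.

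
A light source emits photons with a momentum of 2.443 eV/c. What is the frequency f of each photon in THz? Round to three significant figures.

Take h = 6.62607015e-34 J·s, c = 2.99792458e8 m/s, 1 eV = 1.602176634e-19 J.
First convert: p = 2.443 eV/c = 1.3056e-27 kg·m/s.
The photon relation is f = pc/h, giving f = 5.907e14 Hz.
Converting to THz: f = 590.7 THz ≈ 591 THz.

591 THz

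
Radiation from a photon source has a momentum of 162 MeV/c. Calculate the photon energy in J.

Convert to SI: p = 162 MeV/c = 8.6577 × 10^-20 kg·m/s.
Apply E = pc: E = 2.596 × 10^-11 J.
So E ≈ 2.60 × 10^-11 J.

2.60 × 10^-11 J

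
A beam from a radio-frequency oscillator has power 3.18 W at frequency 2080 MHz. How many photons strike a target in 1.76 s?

4.06 × 10^24 photons

Total energy: E_total = P·t = 3.18 × 1.76 = 5.597 J.
Per-photon energy: E = 1.378 × 10^-24 J.
N = E_total / E_photon = 4.06 × 10^24.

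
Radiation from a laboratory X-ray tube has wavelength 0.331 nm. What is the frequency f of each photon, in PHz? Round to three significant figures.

906 PHz

Use c = 2.99792458 × 10^8 m/s.
Convert to SI: λ = 0.331 nm = 3.31 × 10^-10 m.
For a photon f = c/λ, so f = 9.057 × 10^17 Hz.
Converting to PHz: f = 905.7 PHz ≈ 906 PHz.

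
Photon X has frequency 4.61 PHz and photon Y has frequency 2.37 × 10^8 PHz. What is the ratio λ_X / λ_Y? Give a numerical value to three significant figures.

5.14 × 10^7

λ_X = 6.503 × 10^-8 m (from frequency = 4.61 PHz, via λ = c/f).
λ_Y = 1.265 × 10^-15 m (from frequency = 2.37 × 10^8 PHz, via λ = c/f).
Ratio = 6.503 × 10^-8 / 1.265 × 10^-15 = 5.14 × 10^7.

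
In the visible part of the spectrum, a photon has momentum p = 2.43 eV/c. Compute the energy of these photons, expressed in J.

(c = 2.99792458e8 m/s, 1 eV = 1.602176634e-19 J.)
First convert: p = 2.43 eV/c = 1.2987e-27 kg·m/s.
For a photon E = pc, so E = 3.893e-19 J.
So E ≈ 3.89e-19 J.

3.89e-19 J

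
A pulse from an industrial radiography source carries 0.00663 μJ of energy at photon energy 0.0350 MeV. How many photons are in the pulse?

1.18 × 10^6 photons

Per-photon energy: E = 5.608 × 10^-15 J (from energy = 0.0350 MeV).
N = E_total / E_photon = 6.63 × 10^-9 J / 5.608 × 10^-15 J = 1.18 × 10^6.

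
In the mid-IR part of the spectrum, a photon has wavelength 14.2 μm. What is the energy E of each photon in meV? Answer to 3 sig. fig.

87.3 meV

(h = 6.62607015 × 10^-34 J·s, c = 2.99792458 × 10^8 m/s, 1 eV = 1.602176634 × 10^-19 J.)
Convert to SI: λ = 14.2 μm = 1.42 × 10^-5 m.
Since E = hc/λ for a photon, E = 1.399 × 10^-20 J.
Converting to meV: E = 87.31 meV ≈ 87.3 meV.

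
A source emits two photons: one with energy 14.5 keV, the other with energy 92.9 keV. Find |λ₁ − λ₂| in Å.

Using λ = hc/E: λ₁ = 8.551e-11 m, λ₂ = 1.335e-11 m.
|Δλ| = |8.551e-11 − 1.335e-11| = 7.22e-11 m = 0.722 Å.

0.722 Å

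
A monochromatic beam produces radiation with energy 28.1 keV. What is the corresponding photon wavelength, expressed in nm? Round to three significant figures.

0.0441 nm

In SI units: E = 28.1 keV = 4.5021 × 10^-15 J.
Since λ = hc/E for a photon, λ = 4.412 × 10^-11 m.
Converting to nm: λ = 0.04412 nm ≈ 0.0441 nm.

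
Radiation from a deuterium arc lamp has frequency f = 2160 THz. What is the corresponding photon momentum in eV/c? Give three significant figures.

8.93 eV/c

Use h = 6.62607015e-34 J·s, c = 2.99792458e8 m/s, 1 eV = 1.602176634e-19 J.
First convert: f = 2160 THz = 2.16e15 Hz.
Apply p = hf/c: p = 4.774e-27 kg·m/s.
Converting to eV/c: p = 8.933 eV/c ≈ 8.93 eV/c.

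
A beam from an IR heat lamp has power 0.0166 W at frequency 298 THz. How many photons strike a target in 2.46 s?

2.07 × 10^17 photons

Total energy: E_total = P·t = 0.0166 × 2.46 = 0.04084 J.
Per-photon energy: E = 1.975 × 10^-19 J.
N = E_total / E_photon = 2.07 × 10^17.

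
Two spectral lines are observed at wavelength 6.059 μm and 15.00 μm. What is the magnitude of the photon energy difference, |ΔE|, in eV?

0.122 eV

Using E = hc/λ: E₁ = 3.2785 × 10^-20 J, E₂ = 1.3243 × 10^-20 J.
|ΔE| = |3.2785 × 10^-20 − 1.3243 × 10^-20| = 1.95 × 10^-20 J = 0.122 eV.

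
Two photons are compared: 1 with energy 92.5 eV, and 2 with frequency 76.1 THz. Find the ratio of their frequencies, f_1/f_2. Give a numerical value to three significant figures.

f_1 = 2.237 × 10^16 Hz (from energy = 92.5 eV, via f = E/h).
f_2 = 7.610 × 10^13 Hz (from frequency = 76.1 THz, via f given directly).
Ratio = 2.237 × 10^16 / 7.610 × 10^13 = 294.

294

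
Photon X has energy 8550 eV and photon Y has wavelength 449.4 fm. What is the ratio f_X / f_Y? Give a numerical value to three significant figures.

f_X = 2.067 × 10^18 Hz (from energy = 8550 eV, via f = E/h).
f_Y = 6.671 × 10^20 Hz (from wavelength = 449.4 fm, via f = c/λ).
Ratio = 2.067 × 10^18 / 6.671 × 10^20 = 3.10 × 10^-3.

3.10 × 10^-3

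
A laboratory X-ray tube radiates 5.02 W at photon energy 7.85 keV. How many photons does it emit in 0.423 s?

Total energy: E_total = P·t = 5.02 × 0.423 = 2.123 J.
Per-photon energy: E = 1.258 × 10^-15 J.
N = E_total / E_photon = 1.69 × 10^15.

1.69 × 10^15 photons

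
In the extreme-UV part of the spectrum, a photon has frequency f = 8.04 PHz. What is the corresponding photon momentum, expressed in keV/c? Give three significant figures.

Take h = 6.62607015 × 10^-34 J·s, c = 2.99792458 × 10^8 m/s, 1 eV = 1.602176634 × 10^-19 J.
First convert: f = 8.04 PHz = 8.04 × 10^15 Hz.
Since p = hf/c for a photon, p = 1.777 × 10^-26 kg·m/s.
Converting to keV/c: p = 0.03325 keV/c ≈ 0.0333 keV/c.

0.0333 keV/c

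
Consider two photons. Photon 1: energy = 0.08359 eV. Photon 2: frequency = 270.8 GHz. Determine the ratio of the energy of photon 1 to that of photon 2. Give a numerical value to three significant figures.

E_1 = 1.339 × 10^-20 J (from energy = 0.08359 eV, via E given directly).
E_2 = 1.794 × 10^-22 J (from frequency = 270.8 GHz, via E = hf).
Ratio = 1.339 × 10^-20 / 1.794 × 10^-22 = 74.6.

74.6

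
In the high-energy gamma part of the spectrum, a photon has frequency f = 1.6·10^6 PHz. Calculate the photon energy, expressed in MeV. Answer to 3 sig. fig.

Take h = 6.62607015·10^-34 J·s, 1 eV = 1.602176634·10^-19 J.
In SI units: f = 1.6·10^6 PHz = 1.6·10^21 Hz.
For a photon E = hf, so E = 1.060·10^-12 J.
Converting to MeV: E = 6.617 MeV ≈ 6.62 MeV.

6.62 MeV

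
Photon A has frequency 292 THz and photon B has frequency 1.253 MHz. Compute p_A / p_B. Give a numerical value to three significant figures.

p_A = 6.454·10^-28 kg·m/s (from frequency = 292 THz, via p = hf/c).
p_B = 2.769·10^-36 kg·m/s (from frequency = 1.253 MHz, via p = hf/c).
Ratio = 6.454·10^-28 / 2.769·10^-36 = 2.33·10^8.

2.33·10^8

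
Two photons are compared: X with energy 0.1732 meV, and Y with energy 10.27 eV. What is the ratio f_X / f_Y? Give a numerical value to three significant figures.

f_X = 4.188 × 10^10 Hz (from energy = 0.1732 meV, via f = E/h).
f_Y = 2.483 × 10^15 Hz (from energy = 10.27 eV, via f = E/h).
Ratio = 4.188 × 10^10 / 2.483 × 10^15 = 1.69 × 10^-5.

1.69 × 10^-5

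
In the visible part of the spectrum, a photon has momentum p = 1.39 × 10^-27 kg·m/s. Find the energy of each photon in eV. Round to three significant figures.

(c = 2.99792458 × 10^8 m/s, 1 eV = 1.602176634 × 10^-19 J.)
Apply E = pc: E = 4.167 × 10^-19 J.
Converting to eV: E = 2.601 eV ≈ 2.60 eV.

2.60 eV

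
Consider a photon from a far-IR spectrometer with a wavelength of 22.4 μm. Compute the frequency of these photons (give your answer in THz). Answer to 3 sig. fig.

13.4 THz

In SI units: λ = 22.4 μm = 2.24 × 10^-5 m.
For a photon f = c/λ, so f = 1.338 × 10^13 Hz.
Converting to THz: f = 13.38 THz ≈ 13.4 THz.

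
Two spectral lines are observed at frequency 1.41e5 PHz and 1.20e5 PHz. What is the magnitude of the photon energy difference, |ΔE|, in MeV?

0.0868 MeV

Using E = hf: E₁ = 9.343e-14 J, E₂ = 7.951e-14 J.
|ΔE| = |9.343e-14 − 7.951e-14| = 1.39e-14 J = 0.0868 MeV.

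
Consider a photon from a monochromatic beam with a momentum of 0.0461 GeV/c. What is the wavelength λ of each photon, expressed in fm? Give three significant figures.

In SI units: p = 0.0461 GeV/c = 2.4637 × 10^-20 kg·m/s.
Since λ = h/p for a photon, λ = 2.689 × 10^-14 m.
Converting to fm: λ = 26.89 fm ≈ 26.9 fm.

26.9 fm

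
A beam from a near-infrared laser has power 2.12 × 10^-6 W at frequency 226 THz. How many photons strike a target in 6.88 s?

Total energy: E_total = P·t = 2.12 × 10^-6 × 6.88 = 1.459 × 10^-5 J.
Per-photon energy: E = 1.497 × 10^-19 J.
N = E_total / E_photon = 9.74 × 10^13.

9.74 × 10^13 photons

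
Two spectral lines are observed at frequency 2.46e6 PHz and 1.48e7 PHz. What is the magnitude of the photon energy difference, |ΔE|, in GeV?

0.0510 GeV

Using E = hf: E₁ = 1.630e-12 J, E₂ = 9.807e-12 J.
|ΔE| = |1.630e-12 − 9.807e-12| = 8.18e-12 J = 0.0510 GeV.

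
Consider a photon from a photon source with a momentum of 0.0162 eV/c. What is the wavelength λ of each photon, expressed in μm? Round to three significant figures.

Take h = 6.62607015 × 10^-34 J·s, c = 2.99792458 × 10^8 m/s, 1 eV = 1.602176634 × 10^-19 J.
First convert: p = 0.0162 eV/c = 8.6577 × 10^-30 kg·m/s.
The photon relation is λ = h/p, giving λ = 7.653 × 10^-5 m.
Converting to μm: λ = 76.53 μm ≈ 76.5 μm.

76.5 μm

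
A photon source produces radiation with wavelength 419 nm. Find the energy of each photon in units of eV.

2.96 eV

In SI units: λ = 419 nm = 4.19 × 10^-7 m.
Since E = hc/λ for a photon, E = 4.741 × 10^-19 J.
Converting to eV: E = 2.959 eV ≈ 2.96 eV.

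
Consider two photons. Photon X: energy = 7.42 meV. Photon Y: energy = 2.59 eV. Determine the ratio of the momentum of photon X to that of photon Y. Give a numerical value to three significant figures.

p_X = 3.965e-30 kg·m/s (from energy = 7.42 meV, via p = E/c).
p_Y = 1.384e-27 kg·m/s (from energy = 2.59 eV, via p = E/c).
Ratio = 3.965e-30 / 1.384e-27 = 2.86e-3.

2.86e-3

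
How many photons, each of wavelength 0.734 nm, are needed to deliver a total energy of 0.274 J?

1.01·10^15 photons

Per-photon energy: E = 2.706·10^-16 J (from wavelength = 0.734 nm).
N = E_total / E_photon = 0.274 J / 2.706·10^-16 J = 1.01·10^15.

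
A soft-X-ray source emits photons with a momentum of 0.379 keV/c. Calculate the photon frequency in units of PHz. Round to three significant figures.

Use h = 6.62607015e-34 J·s, c = 2.99792458e8 m/s, 1 eV = 1.602176634e-19 J.
First convert: p = 0.379 keV/c = 2.0255e-25 kg·m/s.
Since f = pc/h for a photon, f = 9.164e16 Hz.
Converting to PHz: f = 91.64 PHz ≈ 91.6 PHz.

91.6 PHz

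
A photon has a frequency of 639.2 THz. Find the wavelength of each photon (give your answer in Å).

Take c = 2.99792458e8 m/s.
In SI units: f = 639.2 THz = 6.392e14 Hz.
Apply λ = c/f: λ = 4.690e-7 m.
Converting to Å: λ = 4690 Å ≈ 4690 Å.

4690 Å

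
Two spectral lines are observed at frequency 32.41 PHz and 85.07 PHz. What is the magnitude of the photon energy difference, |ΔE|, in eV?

218 eV

Using E = hf: E₁ = 2.1475e-17 J, E₂ = 5.6368e-17 J.
|ΔE| = |2.1475e-17 − 5.6368e-17| = 3.49e-17 J = 218 eV.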